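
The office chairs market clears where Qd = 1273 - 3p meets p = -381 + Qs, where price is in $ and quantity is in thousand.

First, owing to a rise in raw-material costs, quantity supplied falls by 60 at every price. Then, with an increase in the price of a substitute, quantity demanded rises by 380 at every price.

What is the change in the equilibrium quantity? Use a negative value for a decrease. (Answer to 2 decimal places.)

+50.00

Initially, 1273 - 3p = p + 381, so 892 = 4p and p = 223, Q = 604.
The shock moves the curves to Qd = 1653 - 3p and Qs = p + 321.
Equate the new curves: 1653 - 3p = p + 321, giving 1332 = 4p, p = 333, Q = 654.
ΔQ = 654 − 604 = +50.00.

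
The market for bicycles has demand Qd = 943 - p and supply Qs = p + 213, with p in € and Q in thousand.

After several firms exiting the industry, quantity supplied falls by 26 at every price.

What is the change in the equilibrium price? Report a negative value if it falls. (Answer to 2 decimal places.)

+13.00

Original equilibrium: 943 - p = p + 213 gives 730 = 2p, so p = 365 and Q = 578.
The shock moves the curves to Qd = 943 - p and Qs = p + 187.
Clearing the new market: 943 - p = p + 187, so p = 378 and Q = 565.
Δp = 378 − 365 = +13.00.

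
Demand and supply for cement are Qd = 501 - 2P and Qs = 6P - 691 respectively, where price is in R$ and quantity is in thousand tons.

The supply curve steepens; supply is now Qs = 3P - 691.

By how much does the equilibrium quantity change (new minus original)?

Before the shock: 501 - 2P = 6P - 691 ⇒ 1192 = 8P ⇒ P = 149, Q = 203.
With the change applied: demand Qd = 501 - 2P, supply Qs = 3P - 691.
Setting them equal: 501 - 2P = 3P - 691 → 1192 = 5P, so P = 238.4 and Q = 24.2.
ΔQ = 24.2 − 203 = -178.8.

-178.8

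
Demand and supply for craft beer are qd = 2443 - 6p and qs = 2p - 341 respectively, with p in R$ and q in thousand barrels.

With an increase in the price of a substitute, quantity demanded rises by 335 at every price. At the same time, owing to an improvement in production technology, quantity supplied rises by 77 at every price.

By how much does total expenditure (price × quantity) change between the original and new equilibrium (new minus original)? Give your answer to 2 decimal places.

+65254.13

Before the shock: 2443 - 6p = 2p - 341 ⇒ 2784 = 8p ⇒ p = 348, q = 355.
After the shift, demand is qd = 2778 - 6p and supply is qs = 2p - 264.
Clearing the new market: 2778 - 6p = 2p - 264, so p = 380.25 and q = 496.5.
Expenditure moves from 348×355 = 123540 to 380.25×496.5 = 188794.125; change = +65254.13.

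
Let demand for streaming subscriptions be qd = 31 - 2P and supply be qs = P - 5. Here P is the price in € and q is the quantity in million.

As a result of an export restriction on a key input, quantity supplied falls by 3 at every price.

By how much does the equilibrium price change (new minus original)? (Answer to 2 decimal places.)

+1.00

Original equilibrium: 31 - 2P = P - 5 gives 36 = 3P, so P = 12 and q = 7.
The new curves are qd = 31 - 2P (demand) and qs = P - 8 (supply).
Equate the new curves: 31 - 2P = P - 8, giving 39 = 3P, P = 13, q = 5.
ΔP = 13 − 12 = +1.00.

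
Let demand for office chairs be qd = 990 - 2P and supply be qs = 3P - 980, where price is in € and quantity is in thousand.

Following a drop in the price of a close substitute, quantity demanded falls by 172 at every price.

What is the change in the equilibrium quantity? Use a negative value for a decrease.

-103.2

Before the shock: 990 - 2P = 3P - 980 ⇒ 1970 = 5P ⇒ P = 394, q = 202.
After the shift, demand is qd = 818 - 2P and supply is qs = 3P - 980.
Setting them equal: 818 - 2P = 3P - 980 → 1798 = 5P, so P = 359.6 and q = 98.8.
Δq = 98.8 − 202 = -103.2.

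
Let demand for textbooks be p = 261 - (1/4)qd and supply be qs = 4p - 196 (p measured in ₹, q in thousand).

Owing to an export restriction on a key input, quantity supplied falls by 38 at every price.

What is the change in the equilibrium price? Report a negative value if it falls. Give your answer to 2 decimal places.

+4.75

Original equilibrium: 1044 - 4p = 4p - 196 gives 1240 = 8p, so p = 155 and q = 424.
With the change applied: demand qd = 1044 - 4p, supply qs = 4p - 234.
Equate the new curves: 1044 - 4p = 4p - 234, giving 1278 = 8p, p = 159.75, q = 405.
Δp = 159.75 − 155 = +4.75.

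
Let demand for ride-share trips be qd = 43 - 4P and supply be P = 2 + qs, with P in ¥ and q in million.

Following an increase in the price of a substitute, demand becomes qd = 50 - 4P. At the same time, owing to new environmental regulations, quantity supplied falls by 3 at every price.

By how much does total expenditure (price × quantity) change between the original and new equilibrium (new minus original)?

+3

Initially, 43 - 4P = P - 2, so 45 = 5P and P = 9, q = 7.
With the change applied: demand qd = 50 - 4P, supply qs = P - 5.
Equate the new curves: 50 - 4P = P - 5, giving 55 = 5P, P = 11, q = 6.
Expenditure moves from 9×7 = 63 to 11×6 = 66; change = +3.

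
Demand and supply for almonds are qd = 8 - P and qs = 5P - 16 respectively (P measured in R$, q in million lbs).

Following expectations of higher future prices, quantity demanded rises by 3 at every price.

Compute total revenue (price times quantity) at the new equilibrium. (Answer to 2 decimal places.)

Initially, 8 - P = 5P - 16, so 24 = 6P and P = 4, q = 4.
With the change applied: demand qd = 11 - P, supply qs = 5P - 16.
Equate the new curves: 11 - P = 5P - 16, giving 27 = 6P, P = 4.5, q = 6.5.
New expenditure = 4.5 × 6.5 = 29.25.

29.25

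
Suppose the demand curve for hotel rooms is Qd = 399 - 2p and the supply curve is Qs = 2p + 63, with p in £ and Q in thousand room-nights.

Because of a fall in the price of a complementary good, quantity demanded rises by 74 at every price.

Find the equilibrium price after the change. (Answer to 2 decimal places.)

102.50

Solve the original market: 399 - 2p = 2p + 63, hence p = 84 and Q = 231.
The new curves are Qd = 473 - 2p (demand) and Qs = 2p + 63 (supply).
New equilibrium: 473 - 2p = 2p + 63 ⇒ 410 = 4p ⇒ p = 102.5, Q = 268.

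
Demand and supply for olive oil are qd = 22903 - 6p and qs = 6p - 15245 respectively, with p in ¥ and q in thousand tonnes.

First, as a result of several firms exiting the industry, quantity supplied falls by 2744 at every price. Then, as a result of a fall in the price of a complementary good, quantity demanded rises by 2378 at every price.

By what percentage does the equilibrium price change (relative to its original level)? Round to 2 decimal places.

Before the shock: 22903 - 6p = 6p - 15245 ⇒ 38148 = 12p ⇒ p = 3179, q = 3829.
The new curves are qd = 25281 - 6p (demand) and qs = 6p - 17989 (supply).
Equate the new curves: 25281 - 6p = 6p - 17989, giving 43270 = 12p, p = 21635/6 ≈ 3605.8333, q = 3646.
%Δp = (3605.8333 − 3179) / 3179 × 100 = +13.43%.

+13.43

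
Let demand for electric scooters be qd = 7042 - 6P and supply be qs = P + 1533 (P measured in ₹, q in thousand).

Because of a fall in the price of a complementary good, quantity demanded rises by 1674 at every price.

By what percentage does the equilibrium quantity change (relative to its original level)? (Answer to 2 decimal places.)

Solve the original market: 7042 - 6P = P + 1533, hence P = 787 and q = 2320.
After the shift, demand is qd = 8716 - 6P and supply is qs = P + 1533.
New equilibrium: 8716 - 6P = P + 1533 ⇒ 7183 = 7P ⇒ P = 7183/7 ≈ 1026.1429, q = 17914/7 ≈ 2559.1429.
%Δq = (2559.1429 − 2320) / 2320 × 100 = +10.31%.

+10.31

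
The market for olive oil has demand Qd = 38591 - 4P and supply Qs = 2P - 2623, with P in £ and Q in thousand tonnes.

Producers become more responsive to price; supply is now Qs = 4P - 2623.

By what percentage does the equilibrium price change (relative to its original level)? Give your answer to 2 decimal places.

Initially, 38591 - 4P = 2P - 2623, so 41214 = 6P and P = 6869, Q = 11115.
The shock moves the curves to Qd = 38591 - 4P and Qs = 4P - 2623.
Equate the new curves: 38591 - 4P = 4P - 2623, giving 41214 = 8P, P = 5151.75, Q = 17984.
%ΔP = (5151.75 − 6869) / 6869 × 100 = -25.00%.

-25.00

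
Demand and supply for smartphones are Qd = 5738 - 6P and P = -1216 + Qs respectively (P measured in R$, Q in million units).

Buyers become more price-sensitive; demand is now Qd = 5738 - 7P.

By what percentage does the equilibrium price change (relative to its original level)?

Original equilibrium: 5738 - 6P = P + 1216 gives 4522 = 7P, so P = 646 and Q = 1862.
The new curves are Qd = 5738 - 7P (demand) and Qs = P + 1216 (supply).
Clearing the new market: 5738 - 7P = P + 1216, so P = 565.25 and Q = 1781.25.
%ΔP = (565.25 − 646) / 646 × 100 = -12.5%.

-12.5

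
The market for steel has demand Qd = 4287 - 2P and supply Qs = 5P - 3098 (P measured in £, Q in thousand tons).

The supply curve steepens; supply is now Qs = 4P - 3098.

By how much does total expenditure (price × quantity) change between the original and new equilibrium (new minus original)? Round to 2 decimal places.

-50053.89

Initially, 4287 - 2P = 5P - 3098, so 7385 = 7P and P = 1055, Q = 2177.
The shock moves the curves to Qd = 4287 - 2P and Qs = 4P - 3098.
Setting them equal: 4287 - 2P = 4P - 3098 → 7385 = 6P, so P = 7385/6 ≈ 1230.8333 and Q = 5476/3 ≈ 1825.3333.
Expenditure moves from 1055×2177 = 2296735 to 1230.8333×1825.3333 = 2246681.1111; change = -50053.89.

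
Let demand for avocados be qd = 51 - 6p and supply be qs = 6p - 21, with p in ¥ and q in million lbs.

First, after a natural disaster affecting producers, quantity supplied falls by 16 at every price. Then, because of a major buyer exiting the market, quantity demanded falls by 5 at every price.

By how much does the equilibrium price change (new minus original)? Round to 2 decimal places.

Solve the original market: 51 - 6p = 6p - 21, hence p = 6 and q = 15.
After the shift, demand is qd = 46 - 6p and supply is qs = 6p - 37.
Setting them equal: 46 - 6p = 6p - 37 → 83 = 12p, so p = 83/12 ≈ 6.9167 and q = 4.5.
Δp = 6.9167 − 6 = +0.92.

+0.92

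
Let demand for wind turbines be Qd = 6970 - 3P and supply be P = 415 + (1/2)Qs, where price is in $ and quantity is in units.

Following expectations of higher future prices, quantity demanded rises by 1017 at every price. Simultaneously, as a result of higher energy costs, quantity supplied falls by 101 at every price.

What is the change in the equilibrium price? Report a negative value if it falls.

Before the shock: 6970 - 3P = 2P - 830 ⇒ 7800 = 5P ⇒ P = 1560, Q = 2290.
The shock moves the curves to Qd = 7987 - 3P and Qs = 2P - 931.
Setting them equal: 7987 - 3P = 2P - 931 → 8918 = 5P, so P = 1783.6 and Q = 2636.2.
ΔP = 1783.6 − 1560 = +223.6.

+223.6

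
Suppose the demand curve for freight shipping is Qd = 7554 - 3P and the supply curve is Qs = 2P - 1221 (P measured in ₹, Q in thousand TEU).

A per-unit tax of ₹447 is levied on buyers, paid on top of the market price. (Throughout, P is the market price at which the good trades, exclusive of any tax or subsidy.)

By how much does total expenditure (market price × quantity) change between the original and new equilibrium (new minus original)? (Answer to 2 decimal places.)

Initially, 7554 - 3P = 2P - 1221, so 8775 = 5P and P = 1755, Q = 2289.
Since buyers pay the price plus the tax, the effective demand curve becomes Qd = 6213 - 3P.
New equilibrium: 6213 - 3P = 2P - 1221 ⇒ 7434 = 5P ⇒ P = 1486.8, Q = 1752.6.
Expenditure moves from 1755×2289 = 4017195 to 1486.8×1752.6 = 2605765.68; change = -1411429.32.

-1411429.32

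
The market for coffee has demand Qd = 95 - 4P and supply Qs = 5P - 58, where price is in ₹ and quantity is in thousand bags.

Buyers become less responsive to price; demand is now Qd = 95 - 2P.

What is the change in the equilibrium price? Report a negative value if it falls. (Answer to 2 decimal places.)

+4.86

Solve the original market: 95 - 4P = 5P - 58, hence P = 17 and Q = 27.
After the shift, demand is Qd = 95 - 2P and supply is Qs = 5P - 58.
New equilibrium: 95 - 2P = 5P - 58 ⇒ 153 = 7P ⇒ P = 153/7 ≈ 21.8571, Q = 359/7 ≈ 51.2857.
ΔP = 21.8571 − 17 = +4.86.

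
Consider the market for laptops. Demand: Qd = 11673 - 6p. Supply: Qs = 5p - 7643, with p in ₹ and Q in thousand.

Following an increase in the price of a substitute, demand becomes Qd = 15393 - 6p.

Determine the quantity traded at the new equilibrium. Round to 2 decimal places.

2827.91

Solve the original market: 11673 - 6p = 5p - 7643, hence p = 1756 and Q = 1137.
With the change applied: demand Qd = 15393 - 6p, supply Qs = 5p - 7643.
Setting them equal: 15393 - 6p = 5p - 7643 → 23036 = 11p, so p = 23036/11 ≈ 2094.1818 and Q = 31107/11 ≈ 2827.9091.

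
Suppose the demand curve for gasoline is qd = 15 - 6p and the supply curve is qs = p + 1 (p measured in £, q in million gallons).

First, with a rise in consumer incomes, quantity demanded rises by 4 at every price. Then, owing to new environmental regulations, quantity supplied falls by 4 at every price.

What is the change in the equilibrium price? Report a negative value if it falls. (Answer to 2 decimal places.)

Before the shock: 15 - 6p = p + 1 ⇒ 14 = 7p ⇒ p = 2, q = 3.
With the change applied: demand qd = 19 - 6p, supply qs = p - 3.
New equilibrium: 19 - 6p = p - 3 ⇒ 22 = 7p ⇒ p = 22/7 ≈ 3.1429, q = 1/7 ≈ 0.1429.
Δp = 3.1429 − 2 = +1.14.

+1.14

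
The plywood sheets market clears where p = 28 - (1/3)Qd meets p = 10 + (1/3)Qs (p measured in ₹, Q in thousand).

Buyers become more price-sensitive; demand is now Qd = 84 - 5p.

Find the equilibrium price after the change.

Initially, 84 - 3p = 3p - 30, so 114 = 6p and p = 19, Q = 27.
The shock moves the curves to Qd = 84 - 5p and Qs = 3p - 30.
New equilibrium: 84 - 5p = 3p - 30 ⇒ 114 = 8p ⇒ p = 14.25, Q = 12.75.

14.25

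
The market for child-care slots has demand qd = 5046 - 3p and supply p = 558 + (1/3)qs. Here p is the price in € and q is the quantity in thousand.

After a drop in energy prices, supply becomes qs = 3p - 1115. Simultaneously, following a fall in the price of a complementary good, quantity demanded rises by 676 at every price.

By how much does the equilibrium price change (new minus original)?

+19.5

Before the shock: 5046 - 3p = 3p - 1674 ⇒ 6720 = 6p ⇒ p = 1120, q = 1686.
The shock moves the curves to qd = 5722 - 3p and qs = 3p - 1115.
Setting them equal: 5722 - 3p = 3p - 1115 → 6837 = 6p, so p = 1139.5 and q = 2303.5.
Δp = 1139.5 − 1120 = +19.5.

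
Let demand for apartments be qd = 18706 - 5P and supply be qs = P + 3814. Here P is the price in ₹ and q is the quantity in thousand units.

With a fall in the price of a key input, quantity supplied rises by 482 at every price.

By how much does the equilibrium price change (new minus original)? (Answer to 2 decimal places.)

-80.33

Before the shock: 18706 - 5P = P + 3814 ⇒ 14892 = 6P ⇒ P = 2482, q = 6296.
With the change applied: demand qd = 18706 - 5P, supply qs = P + 4296.
Equate the new curves: 18706 - 5P = P + 4296, giving 14410 = 6P, P = 7205/3 ≈ 2401.6667, q = 20093/3 ≈ 6697.6667.
ΔP = 2401.6667 − 2482 = -80.33.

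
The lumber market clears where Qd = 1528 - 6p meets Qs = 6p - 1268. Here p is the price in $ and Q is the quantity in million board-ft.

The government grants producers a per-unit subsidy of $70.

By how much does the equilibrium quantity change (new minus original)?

Before the shock: 1528 - 6p = 6p - 1268 ⇒ 2796 = 12p ⇒ p = 233, Q = 130.
Since sellers receive the price plus the subsidy, the effective supply curve becomes Qs = 6p - 848.
Equate the new curves: 1528 - 6p = 6p - 848, giving 2376 = 12p, p = 198, Q = 340.
ΔQ = 340 − 130 = +210.

+210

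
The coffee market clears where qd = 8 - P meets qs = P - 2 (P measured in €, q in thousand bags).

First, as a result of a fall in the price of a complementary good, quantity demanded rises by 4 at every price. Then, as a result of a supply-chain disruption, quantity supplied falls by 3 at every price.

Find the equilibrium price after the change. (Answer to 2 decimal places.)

8.50

Solve the original market: 8 - P = P - 2, hence P = 5 and q = 3.
With the change applied: demand qd = 12 - P, supply qs = P - 5.
Clearing the new market: 12 - P = P - 5, so P = 8.5 and q = 3.5.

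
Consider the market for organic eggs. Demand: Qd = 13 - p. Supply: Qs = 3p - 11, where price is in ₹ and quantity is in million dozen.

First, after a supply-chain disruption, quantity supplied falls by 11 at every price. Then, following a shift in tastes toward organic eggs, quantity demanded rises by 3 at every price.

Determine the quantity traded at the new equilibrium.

6.5

Original equilibrium: 13 - p = 3p - 11 gives 24 = 4p, so p = 6 and Q = 7.
The shock moves the curves to Qd = 16 - p and Qs = 3p - 22.
Equate the new curves: 16 - p = 3p - 22, giving 38 = 4p, p = 9.5, Q = 6.5.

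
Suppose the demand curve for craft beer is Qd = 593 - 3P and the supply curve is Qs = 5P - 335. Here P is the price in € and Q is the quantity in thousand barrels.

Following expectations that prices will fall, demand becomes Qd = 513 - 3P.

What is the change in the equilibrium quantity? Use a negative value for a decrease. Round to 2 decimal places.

-50.00

Original equilibrium: 593 - 3P = 5P - 335 gives 928 = 8P, so P = 116 and Q = 245.
After the shift, demand is Qd = 513 - 3P and supply is Qs = 5P - 335.
Equate the new curves: 513 - 3P = 5P - 335, giving 848 = 8P, P = 106, Q = 195.
ΔQ = 195 − 245 = -50.00.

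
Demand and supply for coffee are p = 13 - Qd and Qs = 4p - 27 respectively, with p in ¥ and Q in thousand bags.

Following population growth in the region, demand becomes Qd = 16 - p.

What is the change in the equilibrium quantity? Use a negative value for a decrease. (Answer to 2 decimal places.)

Original equilibrium: 13 - p = 4p - 27 gives 40 = 5p, so p = 8 and Q = 5.
The new curves are Qd = 16 - p (demand) and Qs = 4p - 27 (supply).
New equilibrium: 16 - p = 4p - 27 ⇒ 43 = 5p ⇒ p = 8.6, Q = 7.4.
ΔQ = 7.4 − 5 = +2.40.

+2.40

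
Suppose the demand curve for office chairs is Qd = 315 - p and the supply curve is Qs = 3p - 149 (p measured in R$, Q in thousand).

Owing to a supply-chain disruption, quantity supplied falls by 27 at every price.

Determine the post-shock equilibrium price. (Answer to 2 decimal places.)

Initially, 315 - p = 3p - 149, so 464 = 4p and p = 116, Q = 199.
The shock moves the curves to Qd = 315 - p and Qs = 3p - 176.
Setting them equal: 315 - p = 3p - 176 → 491 = 4p, so p = 122.75 and Q = 192.25.

122.75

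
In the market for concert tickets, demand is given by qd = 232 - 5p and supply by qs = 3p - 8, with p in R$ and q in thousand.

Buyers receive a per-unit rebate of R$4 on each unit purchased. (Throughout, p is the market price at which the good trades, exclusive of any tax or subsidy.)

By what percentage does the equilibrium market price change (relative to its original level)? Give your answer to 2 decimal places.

Original equilibrium: 232 - 5p = 3p - 8 gives 240 = 8p, so p = 30 and q = 82.
Since buyers' out-of-pocket price is the market price minus the rebate, the effective demand curve becomes qd = 252 - 5p.
Equate the new curves: 252 - 5p = 3p - 8, giving 260 = 8p, p = 32.5, q = 89.5.
%Δp = (32.5 − 30) / 30 × 100 = +8.33%.

+8.33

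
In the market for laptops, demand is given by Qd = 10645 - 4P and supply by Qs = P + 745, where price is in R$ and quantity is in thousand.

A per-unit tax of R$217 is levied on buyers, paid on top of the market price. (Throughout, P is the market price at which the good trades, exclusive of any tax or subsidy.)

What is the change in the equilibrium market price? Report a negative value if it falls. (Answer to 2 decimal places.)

Before the shock: 10645 - 4P = P + 745 ⇒ 9900 = 5P ⇒ P = 1980, Q = 2725.
Since buyers pay the price plus the tax, the effective demand curve becomes Qd = 9777 - 4P.
Clearing the new market: 9777 - 4P = P + 745, so P = 1806.4 and Q = 2551.4.
ΔP = 1806.4 − 1980 = -173.60.

-173.60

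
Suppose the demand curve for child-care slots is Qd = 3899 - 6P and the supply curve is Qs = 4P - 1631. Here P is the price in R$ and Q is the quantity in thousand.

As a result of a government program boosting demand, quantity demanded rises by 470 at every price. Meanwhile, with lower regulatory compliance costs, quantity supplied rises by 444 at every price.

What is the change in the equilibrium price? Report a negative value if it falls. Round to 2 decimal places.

Solve the original market: 3899 - 6P = 4P - 1631, hence P = 553 and Q = 581.
With the change applied: demand Qd = 4369 - 6P, supply Qs = 4P - 1187.
Setting them equal: 4369 - 6P = 4P - 1187 → 5556 = 10P, so P = 555.6 and Q = 1035.4.
ΔP = 555.6 − 553 = +2.60.

+2.60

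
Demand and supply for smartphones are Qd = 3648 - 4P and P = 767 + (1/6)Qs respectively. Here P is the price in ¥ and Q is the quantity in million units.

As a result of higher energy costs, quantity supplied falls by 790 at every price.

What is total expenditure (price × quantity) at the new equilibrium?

Initially, 3648 - 4P = 6P - 4602, so 8250 = 10P and P = 825, Q = 348.
The new curves are Qd = 3648 - 4P (demand) and Qs = 6P - 5392 (supply).
Setting them equal: 3648 - 4P = 6P - 5392 → 9040 = 10P, so P = 904 and Q = 32.
New expenditure = 904 × 32 = 28928.

28928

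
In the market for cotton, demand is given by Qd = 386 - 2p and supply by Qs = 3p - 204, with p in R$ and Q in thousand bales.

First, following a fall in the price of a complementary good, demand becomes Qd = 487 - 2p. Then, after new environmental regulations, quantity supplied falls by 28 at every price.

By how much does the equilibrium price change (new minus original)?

+25.8

Before the shock: 386 - 2p = 3p - 204 ⇒ 590 = 5p ⇒ p = 118, Q = 150.
After the shift, demand is Qd = 487 - 2p and supply is Qs = 3p - 232.
Setting them equal: 487 - 2p = 3p - 232 → 719 = 5p, so p = 143.8 and Q = 199.4.
Δp = 143.8 − 118 = +25.8.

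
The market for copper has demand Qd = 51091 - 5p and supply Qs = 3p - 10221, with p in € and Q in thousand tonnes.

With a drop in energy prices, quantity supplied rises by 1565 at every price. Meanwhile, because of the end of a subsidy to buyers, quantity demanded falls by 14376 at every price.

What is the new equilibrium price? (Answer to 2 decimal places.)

5671.38

Solve the original market: 51091 - 5p = 3p - 10221, hence p = 7664 and Q = 12771.
The shock moves the curves to Qd = 36715 - 5p and Qs = 3p - 8656.
New equilibrium: 36715 - 5p = 3p - 8656 ⇒ 45371 = 8p ⇒ p = 5671.375, Q = 8358.125.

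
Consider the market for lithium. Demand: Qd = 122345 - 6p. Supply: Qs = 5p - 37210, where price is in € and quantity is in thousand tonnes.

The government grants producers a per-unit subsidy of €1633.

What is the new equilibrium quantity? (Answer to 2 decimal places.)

Solve the original market: 122345 - 6p = 5p - 37210, hence p = 14505 and Q = 35315.
Since sellers receive the price plus the subsidy, the effective supply curve becomes Qs = 5p - 29045.
New equilibrium: 122345 - 6p = 5p - 29045 ⇒ 151390 = 11p ⇒ p = 151390/11 ≈ 13762.7273, Q = 437455/11 ≈ 39768.6364.

39768.64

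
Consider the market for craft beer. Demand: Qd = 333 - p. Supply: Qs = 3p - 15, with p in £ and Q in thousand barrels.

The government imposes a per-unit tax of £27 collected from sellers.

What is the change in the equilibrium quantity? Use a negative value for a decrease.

-20.25

Initially, 333 - p = 3p - 15, so 348 = 4p and p = 87, Q = 246.
Since sellers keep the price net of the tax, the effective supply curve becomes Qs = 3p - 96.
New equilibrium: 333 - p = 3p - 96 ⇒ 429 = 4p ⇒ p = 107.25, Q = 225.75.
ΔQ = 225.75 − 246 = -20.25.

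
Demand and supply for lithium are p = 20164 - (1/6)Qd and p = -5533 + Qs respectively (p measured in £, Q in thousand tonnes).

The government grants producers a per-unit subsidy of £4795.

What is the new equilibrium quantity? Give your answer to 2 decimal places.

26136.00

Before the shock: 120984 - 6p = p + 5533 ⇒ 115451 = 7p ⇒ p = 16493, Q = 22026.
Since sellers receive the price plus the subsidy, the effective supply curve becomes Qs = p + 10328.
New equilibrium: 120984 - 6p = p + 10328 ⇒ 110656 = 7p ⇒ p = 15808, Q = 26136.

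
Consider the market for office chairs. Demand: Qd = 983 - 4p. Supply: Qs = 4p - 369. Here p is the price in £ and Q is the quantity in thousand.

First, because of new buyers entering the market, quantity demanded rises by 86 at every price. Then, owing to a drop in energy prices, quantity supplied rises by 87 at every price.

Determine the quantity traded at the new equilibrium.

Before the shock: 983 - 4p = 4p - 369 ⇒ 1352 = 8p ⇒ p = 169, Q = 307.
The new curves are Qd = 1069 - 4p (demand) and Qs = 4p - 282 (supply).
Equate the new curves: 1069 - 4p = 4p - 282, giving 1351 = 8p, p = 168.875, Q = 393.5.

393.5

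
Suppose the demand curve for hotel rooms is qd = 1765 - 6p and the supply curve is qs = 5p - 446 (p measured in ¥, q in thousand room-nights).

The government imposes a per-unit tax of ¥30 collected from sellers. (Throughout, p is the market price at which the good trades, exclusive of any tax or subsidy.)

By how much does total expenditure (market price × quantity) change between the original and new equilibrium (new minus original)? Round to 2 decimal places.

-9938.43

Solve the original market: 1765 - 6p = 5p - 446, hence p = 201 and q = 559.
Since sellers keep the price net of the tax, the effective supply curve becomes qs = 5p - 596.
Equate the new curves: 1765 - 6p = 5p - 596, giving 2361 = 11p, p = 2361/11 ≈ 214.6364, q = 5249/11 ≈ 477.1818.
Expenditure moves from 201×559 = 112359 to 214.6364×477.1818 = 102420.5702; change = -9938.43.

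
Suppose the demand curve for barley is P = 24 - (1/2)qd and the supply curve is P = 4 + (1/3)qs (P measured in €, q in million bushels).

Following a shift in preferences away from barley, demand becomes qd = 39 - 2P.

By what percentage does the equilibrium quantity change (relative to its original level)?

-22.5

Original equilibrium: 48 - 2P = 3P - 12 gives 60 = 5P, so P = 12 and q = 24.
With the change applied: demand qd = 39 - 2P, supply qs = 3P - 12.
Setting them equal: 39 - 2P = 3P - 12 → 51 = 5P, so P = 10.2 and q = 18.6.
%Δq = (18.6 − 24) / 24 × 100 = -22.5%.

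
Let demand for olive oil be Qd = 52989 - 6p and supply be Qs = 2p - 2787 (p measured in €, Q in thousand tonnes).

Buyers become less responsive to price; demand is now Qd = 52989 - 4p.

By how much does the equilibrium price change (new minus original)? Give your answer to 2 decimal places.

Solve the original market: 52989 - 6p = 2p - 2787, hence p = 6972 and Q = 11157.
The new curves are Qd = 52989 - 4p (demand) and Qs = 2p - 2787 (supply).
Setting them equal: 52989 - 4p = 2p - 2787 → 55776 = 6p, so p = 9296 and Q = 15805.
Δp = 9296 − 6972 = +2324.00.

+2324.00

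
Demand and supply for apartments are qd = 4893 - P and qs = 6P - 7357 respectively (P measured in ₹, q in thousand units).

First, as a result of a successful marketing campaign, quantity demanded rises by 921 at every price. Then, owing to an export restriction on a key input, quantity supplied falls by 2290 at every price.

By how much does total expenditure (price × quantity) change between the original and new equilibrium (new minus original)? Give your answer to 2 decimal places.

+2462796.06

Solve the original market: 4893 - P = 6P - 7357, hence P = 1750 and q = 3143.
With the change applied: demand qd = 5814 - P, supply qs = 6P - 9647.
Equate the new curves: 5814 - P = 6P - 9647, giving 15461 = 7P, P = 15461/7 ≈ 2208.7143, q = 25237/7 ≈ 3605.2857.
Expenditure moves from 1750×3143 = 5500250 to 2208.7143×3605.2857 = 7963046.0612; change = +2462796.06.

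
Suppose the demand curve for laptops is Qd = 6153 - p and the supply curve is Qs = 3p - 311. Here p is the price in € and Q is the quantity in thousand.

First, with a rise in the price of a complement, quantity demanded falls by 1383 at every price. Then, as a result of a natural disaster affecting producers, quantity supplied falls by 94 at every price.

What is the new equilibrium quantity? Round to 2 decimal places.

Solve the original market: 6153 - p = 3p - 311, hence p = 1616 and Q = 4537.
After the shift, demand is Qd = 4770 - p and supply is Qs = 3p - 405.
Clearing the new market: 4770 - p = 3p - 405, so p = 1293.75 and Q = 3476.25.

3476.25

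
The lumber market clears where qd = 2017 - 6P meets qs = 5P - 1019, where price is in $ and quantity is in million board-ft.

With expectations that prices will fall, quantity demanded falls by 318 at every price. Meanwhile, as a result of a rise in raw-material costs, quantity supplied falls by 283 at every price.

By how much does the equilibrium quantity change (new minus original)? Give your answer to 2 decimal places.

Before the shock: 2017 - 6P = 5P - 1019 ⇒ 3036 = 11P ⇒ P = 276, q = 361.
After the shift, demand is qd = 1699 - 6P and supply is qs = 5P - 1302.
Clearing the new market: 1699 - 6P = 5P - 1302, so P = 3001/11 ≈ 272.8182 and q = 683/11 ≈ 62.0909.
Δq = 62.0909 − 361 = -298.91.

-298.91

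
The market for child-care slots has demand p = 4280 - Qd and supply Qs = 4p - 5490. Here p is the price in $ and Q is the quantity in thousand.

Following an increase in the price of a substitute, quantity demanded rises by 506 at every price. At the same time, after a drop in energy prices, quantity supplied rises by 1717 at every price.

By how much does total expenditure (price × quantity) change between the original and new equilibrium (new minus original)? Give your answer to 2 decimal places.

Before the shock: 4280 - p = 4p - 5490 ⇒ 9770 = 5p ⇒ p = 1954, Q = 2326.
The shock moves the curves to Qd = 4786 - p and Qs = 4p - 3773.
Clearing the new market: 4786 - p = 4p - 3773, so p = 1711.8 and Q = 3074.2.
Expenditure moves from 1954×2326 = 4545004 to 1711.8×3074.2 = 5262415.56; change = +717411.56.

+717411.56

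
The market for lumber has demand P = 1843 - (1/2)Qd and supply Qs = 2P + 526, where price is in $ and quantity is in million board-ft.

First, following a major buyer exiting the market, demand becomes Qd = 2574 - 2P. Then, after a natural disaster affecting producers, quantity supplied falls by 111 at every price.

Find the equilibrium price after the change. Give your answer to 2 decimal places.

539.75

Before the shock: 3686 - 2P = 2P + 526 ⇒ 3160 = 4P ⇒ P = 790, Q = 2106.
With the change applied: demand Qd = 2574 - 2P, supply Qs = 2P + 415.
Setting them equal: 2574 - 2P = 2P + 415 → 2159 = 4P, so P = 539.75 and Q = 1494.5.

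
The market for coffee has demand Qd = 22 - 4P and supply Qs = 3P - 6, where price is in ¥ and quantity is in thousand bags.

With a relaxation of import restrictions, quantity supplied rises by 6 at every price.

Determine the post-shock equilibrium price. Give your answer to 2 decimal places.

Solve the original market: 22 - 4P = 3P - 6, hence P = 4 and Q = 6.
The new curves are Qd = 22 - 4P (demand) and Qs = 3P (supply).
New equilibrium: 22 - 4P = 3P ⇒ 22 = 7P ⇒ P = 22/7 ≈ 3.1429, Q = 66/7 ≈ 9.4286.

3.14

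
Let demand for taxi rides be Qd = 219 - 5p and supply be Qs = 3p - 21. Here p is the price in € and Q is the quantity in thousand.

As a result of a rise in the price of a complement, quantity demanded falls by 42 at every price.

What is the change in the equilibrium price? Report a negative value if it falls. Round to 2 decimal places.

Original equilibrium: 219 - 5p = 3p - 21 gives 240 = 8p, so p = 30 and Q = 69.
After the shift, demand is Qd = 177 - 5p and supply is Qs = 3p - 21.
Clearing the new market: 177 - 5p = 3p - 21, so p = 24.75 and Q = 53.25.
Δp = 24.75 − 30 = -5.25.

-5.25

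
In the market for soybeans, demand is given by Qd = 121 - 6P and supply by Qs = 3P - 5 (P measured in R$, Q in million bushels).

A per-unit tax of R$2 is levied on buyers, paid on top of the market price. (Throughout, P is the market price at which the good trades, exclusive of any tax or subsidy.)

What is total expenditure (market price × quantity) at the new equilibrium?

418

Before the shock: 121 - 6P = 3P - 5 ⇒ 126 = 9P ⇒ P = 14, Q = 37.
Since buyers pay the price plus the tax, the effective demand curve becomes Qd = 109 - 6P.
Clearing the new market: 109 - 6P = 3P - 5, so P = 38/3 ≈ 12.6667 and Q = 33.
New expenditure = 12.6667 × 33 = 418.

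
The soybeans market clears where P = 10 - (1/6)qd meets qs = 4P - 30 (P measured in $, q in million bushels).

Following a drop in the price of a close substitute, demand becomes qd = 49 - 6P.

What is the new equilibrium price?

7.9

Solve the original market: 60 - 6P = 4P - 30, hence P = 9 and q = 6.
The new curves are qd = 49 - 6P (demand) and qs = 4P - 30 (supply).
Equate the new curves: 49 - 6P = 4P - 30, giving 79 = 10P, P = 7.9, q = 1.6.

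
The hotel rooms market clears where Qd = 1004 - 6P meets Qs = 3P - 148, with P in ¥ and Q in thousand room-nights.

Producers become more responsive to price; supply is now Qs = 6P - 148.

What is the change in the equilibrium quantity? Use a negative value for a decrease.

Initially, 1004 - 6P = 3P - 148, so 1152 = 9P and P = 128, Q = 236.
The shock moves the curves to Qd = 1004 - 6P and Qs = 6P - 148.
Setting them equal: 1004 - 6P = 6P - 148 → 1152 = 12P, so P = 96 and Q = 428.
ΔQ = 428 − 236 = +192.

+192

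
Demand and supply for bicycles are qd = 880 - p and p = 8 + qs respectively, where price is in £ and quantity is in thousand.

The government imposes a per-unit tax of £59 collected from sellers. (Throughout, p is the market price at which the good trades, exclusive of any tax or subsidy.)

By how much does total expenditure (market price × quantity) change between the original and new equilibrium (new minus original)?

Before the shock: 880 - p = p - 8 ⇒ 888 = 2p ⇒ p = 444, q = 436.
Since sellers keep the price net of the tax, the effective supply curve becomes qs = p - 67.
Setting them equal: 880 - p = p - 67 → 947 = 2p, so p = 473.5 and q = 406.5.
Expenditure moves from 444×436 = 193584 to 473.5×406.5 = 192477.75; change = -1106.25.

-1106.25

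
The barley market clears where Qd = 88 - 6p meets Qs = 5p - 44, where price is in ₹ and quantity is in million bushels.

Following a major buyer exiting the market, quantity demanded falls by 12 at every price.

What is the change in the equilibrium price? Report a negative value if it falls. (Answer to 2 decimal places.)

Original equilibrium: 88 - 6p = 5p - 44 gives 132 = 11p, so p = 12 and Q = 16.
The shock moves the curves to Qd = 76 - 6p and Qs = 5p - 44.
Setting them equal: 76 - 6p = 5p - 44 → 120 = 11p, so p = 120/11 ≈ 10.9091 and Q = 116/11 ≈ 10.5455.
Δp = 10.9091 − 12 = -1.09.

-1.09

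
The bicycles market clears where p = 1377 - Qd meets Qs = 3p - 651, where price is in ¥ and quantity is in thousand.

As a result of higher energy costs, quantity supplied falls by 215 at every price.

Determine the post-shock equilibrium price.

560.75

Solve the original market: 1377 - p = 3p - 651, hence p = 507 and Q = 870.
After the shift, demand is Qd = 1377 - p and supply is Qs = 3p - 866.
New equilibrium: 1377 - p = 3p - 866 ⇒ 2243 = 4p ⇒ p = 560.75, Q = 816.25.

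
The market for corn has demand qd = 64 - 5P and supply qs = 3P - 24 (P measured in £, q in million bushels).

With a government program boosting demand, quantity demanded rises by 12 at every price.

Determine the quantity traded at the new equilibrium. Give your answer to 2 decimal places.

13.50

Initially, 64 - 5P = 3P - 24, so 88 = 8P and P = 11, q = 9.
The shock moves the curves to qd = 76 - 5P and qs = 3P - 24.
Clearing the new market: 76 - 5P = 3P - 24, so P = 12.5 and q = 13.5.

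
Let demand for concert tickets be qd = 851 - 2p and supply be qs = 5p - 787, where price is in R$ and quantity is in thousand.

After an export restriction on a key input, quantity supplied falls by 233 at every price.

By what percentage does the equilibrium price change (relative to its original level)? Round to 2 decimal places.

Initially, 851 - 2p = 5p - 787, so 1638 = 7p and p = 234, q = 383.
With the change applied: demand qd = 851 - 2p, supply qs = 5p - 1020.
Clearing the new market: 851 - 2p = 5p - 1020, so p = 1871/7 ≈ 267.2857 and q = 2215/7 ≈ 316.4286.
%Δp = (267.2857 − 234) / 234 × 100 = +14.22%.

+14.22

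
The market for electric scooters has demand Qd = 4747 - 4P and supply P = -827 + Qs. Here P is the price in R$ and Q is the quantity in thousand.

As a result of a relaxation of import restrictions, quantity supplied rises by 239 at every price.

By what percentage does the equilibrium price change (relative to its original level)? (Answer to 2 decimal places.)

Before the shock: 4747 - 4P = P + 827 ⇒ 3920 = 5P ⇒ P = 784, Q = 1611.
After the shift, demand is Qd = 4747 - 4P and supply is Qs = P + 1066.
Setting them equal: 4747 - 4P = P + 1066 → 3681 = 5P, so P = 736.2 and Q = 1802.2.
%ΔP = (736.2 − 784) / 784 × 100 = -6.10%.

-6.10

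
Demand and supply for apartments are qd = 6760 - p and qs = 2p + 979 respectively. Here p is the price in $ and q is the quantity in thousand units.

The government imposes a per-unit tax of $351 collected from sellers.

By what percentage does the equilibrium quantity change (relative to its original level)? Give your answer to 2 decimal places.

-4.84

Original equilibrium: 6760 - p = 2p + 979 gives 5781 = 3p, so p = 1927 and q = 4833.
Since sellers keep the price net of the tax, the effective supply curve becomes qs = 2p + 277.
Equate the new curves: 6760 - p = 2p + 277, giving 6483 = 3p, p = 2161, q = 4599.
%Δq = (4599 − 4833) / 4833 × 100 = -4.84%.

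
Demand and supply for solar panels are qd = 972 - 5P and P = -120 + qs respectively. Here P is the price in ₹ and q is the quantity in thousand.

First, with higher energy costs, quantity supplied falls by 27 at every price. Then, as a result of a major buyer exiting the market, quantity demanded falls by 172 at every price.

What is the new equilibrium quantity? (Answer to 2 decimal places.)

210.83

Before the shock: 972 - 5P = P + 120 ⇒ 852 = 6P ⇒ P = 142, q = 262.
The shock moves the curves to qd = 800 - 5P and qs = P + 93.
Clearing the new market: 800 - 5P = P + 93, so P = 707/6 ≈ 117.8333 and q = 1265/6 ≈ 210.8333.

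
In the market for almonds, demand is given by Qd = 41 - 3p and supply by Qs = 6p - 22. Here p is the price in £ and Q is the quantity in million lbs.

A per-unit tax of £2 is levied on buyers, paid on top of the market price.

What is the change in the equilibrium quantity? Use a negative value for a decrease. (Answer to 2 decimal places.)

Initially, 41 - 3p = 6p - 22, so 63 = 9p and p = 7, Q = 20.
Since buyers pay the price plus the tax, the effective demand curve becomes Qd = 35 - 3p.
Setting them equal: 35 - 3p = 6p - 22 → 57 = 9p, so p = 19/3 ≈ 6.3333 and Q = 16.
ΔQ = 16 − 20 = -4.00.

-4.00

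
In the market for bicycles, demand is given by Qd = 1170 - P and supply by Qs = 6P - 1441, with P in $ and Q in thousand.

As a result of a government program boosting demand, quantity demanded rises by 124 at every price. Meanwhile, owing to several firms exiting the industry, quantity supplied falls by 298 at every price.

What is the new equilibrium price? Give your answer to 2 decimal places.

Original equilibrium: 1170 - P = 6P - 1441 gives 2611 = 7P, so P = 373 and Q = 797.
After the shift, demand is Qd = 1294 - P and supply is Qs = 6P - 1739.
Equate the new curves: 1294 - P = 6P - 1739, giving 3033 = 7P, P = 3033/7 ≈ 433.2857, Q = 6025/7 ≈ 860.7143.

433.29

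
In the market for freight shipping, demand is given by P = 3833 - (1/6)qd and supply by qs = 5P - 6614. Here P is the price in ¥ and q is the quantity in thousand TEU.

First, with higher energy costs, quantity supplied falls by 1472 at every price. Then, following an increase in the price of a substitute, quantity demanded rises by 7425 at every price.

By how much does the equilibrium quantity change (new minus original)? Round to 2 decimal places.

Before the shock: 22998 - 6P = 5P - 6614 ⇒ 29612 = 11P ⇒ P = 2692, q = 6846.
The shock moves the curves to qd = 30423 - 6P and qs = 5P - 8086.
Setting them equal: 30423 - 6P = 5P - 8086 → 38509 = 11P, so P = 38509/11 ≈ 3500.8182 and q = 103599/11 ≈ 9418.0909.
Δq = 9418.0909 − 6846 = +2572.09.

+2572.09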